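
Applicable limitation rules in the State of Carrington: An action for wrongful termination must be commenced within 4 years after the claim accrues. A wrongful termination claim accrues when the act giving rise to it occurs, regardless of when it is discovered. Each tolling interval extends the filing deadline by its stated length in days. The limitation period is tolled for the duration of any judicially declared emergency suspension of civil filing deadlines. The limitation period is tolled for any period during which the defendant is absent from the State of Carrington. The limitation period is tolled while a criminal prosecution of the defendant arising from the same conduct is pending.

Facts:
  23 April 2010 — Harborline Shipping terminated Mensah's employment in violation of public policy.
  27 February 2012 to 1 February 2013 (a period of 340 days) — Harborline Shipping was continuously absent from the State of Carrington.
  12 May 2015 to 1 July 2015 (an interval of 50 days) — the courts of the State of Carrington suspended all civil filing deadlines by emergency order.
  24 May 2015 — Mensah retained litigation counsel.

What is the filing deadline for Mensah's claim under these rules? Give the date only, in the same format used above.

29 March 2015

The limitation period began to run on 23 April 2010.
4 years from 23 April 2010 is 23 April 2014.
The defendant's absence from the jurisdiction from 27 February 2012 to 1 February 2013 tolled the period for 340 days, extending the deadline to 29 March 2015.
By the time the emergency suspension of filing deadlines began on 12 May 2015, the limitation period had already expired on 29 March 2015; that interval cannot revive it.
The other events in the timeline have no effect on the limitation period under the stated rules.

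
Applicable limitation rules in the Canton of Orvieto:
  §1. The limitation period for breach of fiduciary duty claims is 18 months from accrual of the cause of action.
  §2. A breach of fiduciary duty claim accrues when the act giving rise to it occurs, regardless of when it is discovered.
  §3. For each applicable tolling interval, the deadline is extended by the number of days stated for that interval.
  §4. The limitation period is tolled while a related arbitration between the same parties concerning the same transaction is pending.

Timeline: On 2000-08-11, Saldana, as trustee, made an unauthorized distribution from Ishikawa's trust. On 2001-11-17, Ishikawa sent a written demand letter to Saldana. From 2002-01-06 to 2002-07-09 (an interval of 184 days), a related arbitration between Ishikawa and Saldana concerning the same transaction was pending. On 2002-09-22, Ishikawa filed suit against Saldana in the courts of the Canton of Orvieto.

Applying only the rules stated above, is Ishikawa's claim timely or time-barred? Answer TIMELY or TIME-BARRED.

The claim accrued on 2000-08-11, when the wrongful act occurred.
Adding the 18 months base period to 2000-08-11 gives a deadline of 2002-02-11, before any tolling.
Because the pending related arbitration ran from 2002-01-06 to 2002-07-09, the deadline is extended by 184 days to 2002-08-14.
Nothing else in the chronology tolls or restarts the period.
The 2002-09-22 filing falls after the 2002-08-14 deadline; the claim is time-barred.

TIME-BARRED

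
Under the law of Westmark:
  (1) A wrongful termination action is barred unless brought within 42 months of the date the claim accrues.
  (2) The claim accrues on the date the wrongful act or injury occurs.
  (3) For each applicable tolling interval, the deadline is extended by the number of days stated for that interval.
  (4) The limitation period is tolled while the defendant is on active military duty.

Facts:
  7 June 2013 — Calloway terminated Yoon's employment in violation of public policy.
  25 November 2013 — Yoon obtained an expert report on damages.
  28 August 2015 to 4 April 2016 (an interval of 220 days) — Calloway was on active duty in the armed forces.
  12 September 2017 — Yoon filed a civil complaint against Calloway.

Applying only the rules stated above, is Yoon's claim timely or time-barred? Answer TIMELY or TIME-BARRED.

The claim accrued on 7 June 2013, the date of the act.
Adding the 42 months base period to 7 June 2013 gives a deadline of 7 December 2016, before any tolling.
The period was tolled for 220 days by the defendant's active military service (28 August 2015 to 4 April 2016), pushing the deadline to 15 July 2017.
Nothing else in the chronology tolls or restarts the period.
Yoon filed on 12 September 2017, after the 15 July 2017 deadline, so the action is time-barred.

TIME-BARRED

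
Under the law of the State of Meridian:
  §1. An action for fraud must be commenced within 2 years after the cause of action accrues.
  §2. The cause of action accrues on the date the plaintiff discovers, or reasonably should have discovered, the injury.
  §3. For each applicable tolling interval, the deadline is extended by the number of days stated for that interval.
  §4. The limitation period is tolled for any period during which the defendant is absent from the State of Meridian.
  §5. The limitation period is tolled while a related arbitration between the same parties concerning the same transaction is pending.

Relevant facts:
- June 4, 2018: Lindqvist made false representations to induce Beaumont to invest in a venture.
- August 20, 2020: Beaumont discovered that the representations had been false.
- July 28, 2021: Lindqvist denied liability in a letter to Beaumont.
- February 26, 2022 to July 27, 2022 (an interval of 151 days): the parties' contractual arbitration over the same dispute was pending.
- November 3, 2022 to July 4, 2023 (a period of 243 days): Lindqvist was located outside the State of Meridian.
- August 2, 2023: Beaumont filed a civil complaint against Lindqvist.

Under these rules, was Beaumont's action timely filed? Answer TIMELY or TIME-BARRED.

TIMELY

Under the discovery rule, the claim accrued on August 20, 2020, when Beaumont discovered the injury — not on the June 4, 2018 date of the underlying act.
Adding the 2 years base period to August 20, 2020 gives a deadline of August 20, 2022, before any tolling.
The period was tolled for 151 days by the pending related arbitration (February 26, 2022 to July 27, 2022), pushing the deadline to January 18, 2023.
The period was tolled for 243 days by the defendant's absence from the jurisdiction (November 3, 2022 to July 4, 2023), pushing the deadline to September 18, 2023.
Nothing else in the chronology tolls or restarts the period.
Beaumont filed on August 2, 2023, before the September 18, 2023 deadline, so the action is timely.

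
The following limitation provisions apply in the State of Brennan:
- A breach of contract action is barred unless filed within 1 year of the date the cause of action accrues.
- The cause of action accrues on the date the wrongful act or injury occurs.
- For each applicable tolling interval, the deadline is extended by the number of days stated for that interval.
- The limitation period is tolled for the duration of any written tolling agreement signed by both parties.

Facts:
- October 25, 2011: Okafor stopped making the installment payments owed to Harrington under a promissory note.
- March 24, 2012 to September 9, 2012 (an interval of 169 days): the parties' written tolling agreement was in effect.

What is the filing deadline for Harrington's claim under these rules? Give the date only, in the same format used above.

The limitation period began to run on October 25, 2011.
1 year from October 25, 2011 is October 25, 2012.
The written tolling agreement from March 24, 2012 to September 9, 2012 tolled the period for 169 days, extending the deadline to April 12, 2013.

April 12, 2013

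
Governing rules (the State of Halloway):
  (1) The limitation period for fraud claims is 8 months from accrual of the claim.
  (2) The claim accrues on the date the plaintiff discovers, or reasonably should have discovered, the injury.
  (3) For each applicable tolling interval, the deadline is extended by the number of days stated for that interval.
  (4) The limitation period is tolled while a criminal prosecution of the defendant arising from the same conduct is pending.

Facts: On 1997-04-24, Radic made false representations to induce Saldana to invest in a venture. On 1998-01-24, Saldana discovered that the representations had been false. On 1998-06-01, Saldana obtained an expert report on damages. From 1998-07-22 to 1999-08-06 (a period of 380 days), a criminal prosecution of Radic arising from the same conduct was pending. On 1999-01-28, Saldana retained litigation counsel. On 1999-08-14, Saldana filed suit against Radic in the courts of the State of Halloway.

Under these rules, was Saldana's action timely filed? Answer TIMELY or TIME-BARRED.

Accrual is tied to discovery, so the period began on 1998-01-24 rather than on 1997-04-24 when the act occurred.
8 months from 1998-01-24 is 1998-09-24.
Because the pending criminal prosecution ran from 1998-07-22 to 1999-08-06, the deadline is extended by 380 days to 1999-10-09.
None of the other events listed affects the running of the period under the stated rules.
Filing on 1999-08-14 beat the 1999-10-09 deadline — the action is timely.

TIMELY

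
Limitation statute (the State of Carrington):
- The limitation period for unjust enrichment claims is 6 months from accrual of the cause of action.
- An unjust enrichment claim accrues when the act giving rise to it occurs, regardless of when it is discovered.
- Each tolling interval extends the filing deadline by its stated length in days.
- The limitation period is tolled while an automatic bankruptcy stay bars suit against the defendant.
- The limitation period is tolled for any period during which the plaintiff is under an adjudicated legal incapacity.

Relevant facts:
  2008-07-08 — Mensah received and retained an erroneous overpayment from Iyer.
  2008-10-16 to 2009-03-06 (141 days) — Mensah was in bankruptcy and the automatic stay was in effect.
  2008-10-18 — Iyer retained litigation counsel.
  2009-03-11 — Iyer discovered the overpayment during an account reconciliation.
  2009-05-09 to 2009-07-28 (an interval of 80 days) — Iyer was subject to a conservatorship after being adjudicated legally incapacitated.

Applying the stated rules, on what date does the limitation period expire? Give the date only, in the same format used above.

2009-08-17

Accrual is governed by the date of the act, so the period began to run on 2008-07-08; the later discovery on 2009-03-11 is irrelevant under the stated rule.
Adding the 6 months base period to 2008-07-08 gives a deadline of 2009-01-08, before any tolling.
The period was tolled for 141 days by the automatic bankruptcy stay (2008-10-16 to 2009-03-06), pushing the deadline to 2009-05-29.
The period was tolled for 80 days by the plaintiff's legal incapacity (2009-05-09 to 2009-07-28), pushing the deadline to 2009-08-17.
None of the other events listed affects the running of the period under the stated rules.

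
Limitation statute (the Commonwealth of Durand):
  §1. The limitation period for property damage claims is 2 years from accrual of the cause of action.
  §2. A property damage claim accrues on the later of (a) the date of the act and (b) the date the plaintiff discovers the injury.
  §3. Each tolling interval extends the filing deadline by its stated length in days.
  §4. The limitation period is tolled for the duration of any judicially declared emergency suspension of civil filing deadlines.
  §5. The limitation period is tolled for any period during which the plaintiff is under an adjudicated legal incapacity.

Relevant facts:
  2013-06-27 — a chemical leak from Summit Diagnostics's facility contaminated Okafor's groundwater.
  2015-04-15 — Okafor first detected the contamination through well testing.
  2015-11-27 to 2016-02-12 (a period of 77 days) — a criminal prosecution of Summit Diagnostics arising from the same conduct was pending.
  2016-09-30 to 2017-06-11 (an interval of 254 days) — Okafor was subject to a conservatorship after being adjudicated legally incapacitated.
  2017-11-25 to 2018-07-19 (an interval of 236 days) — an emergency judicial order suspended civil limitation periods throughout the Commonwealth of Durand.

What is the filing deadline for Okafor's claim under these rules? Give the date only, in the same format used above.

2018-08-18

Because discovery on 2015-04-15 post-dates the 2013-06-27 act, accrual under the later-of rule falls on 2015-04-15.
The untolled deadline — 2 years after 2015-04-15 — is 2017-04-15.
The plaintiff's legal incapacity from 2016-09-30 to 2017-06-11 tolled the period for 254 days, extending the deadline to 2017-12-25.
Because the emergency suspension of filing deadlines ran from 2017-11-25 to 2018-07-19, the deadline is extended by 236 days to 2018-08-18.
No stated provision tolls the period for a criminal prosecution, so the interval from 2015-11-27 to 2016-02-12 has no effect on the deadline.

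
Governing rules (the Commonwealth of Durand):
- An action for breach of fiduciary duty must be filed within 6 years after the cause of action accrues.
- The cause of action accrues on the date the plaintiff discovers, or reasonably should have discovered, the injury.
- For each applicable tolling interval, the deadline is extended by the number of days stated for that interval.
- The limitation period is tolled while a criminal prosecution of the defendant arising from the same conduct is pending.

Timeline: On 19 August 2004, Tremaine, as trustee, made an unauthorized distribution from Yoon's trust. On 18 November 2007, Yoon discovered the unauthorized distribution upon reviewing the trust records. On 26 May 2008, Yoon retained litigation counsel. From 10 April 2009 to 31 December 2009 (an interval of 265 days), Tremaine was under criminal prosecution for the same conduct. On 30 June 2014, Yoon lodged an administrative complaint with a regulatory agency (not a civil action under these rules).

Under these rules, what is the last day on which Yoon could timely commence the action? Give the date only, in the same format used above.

Accrual is tied to discovery, so the period began on 18 November 2007 rather than on 19 August 2004 when the act occurred.
Adding the 6 years base period to 18 November 2007 gives a deadline of 18 November 2013, before any tolling.
The pending criminal prosecution from 10 April 2009 to 31 December 2009 tolled the period for 265 days, extending the deadline to 10 August 2014.
The other events in the timeline have no effect on the limitation period under the stated rules.

10 August 2014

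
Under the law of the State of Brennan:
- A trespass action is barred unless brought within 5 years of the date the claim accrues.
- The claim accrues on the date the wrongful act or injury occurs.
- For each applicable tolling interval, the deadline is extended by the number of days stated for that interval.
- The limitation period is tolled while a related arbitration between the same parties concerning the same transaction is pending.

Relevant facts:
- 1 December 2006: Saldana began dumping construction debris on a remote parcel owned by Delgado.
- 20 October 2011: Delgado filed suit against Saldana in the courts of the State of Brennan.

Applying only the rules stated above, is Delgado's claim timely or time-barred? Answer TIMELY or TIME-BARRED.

TIMELY

The limitation period began to run on 1 December 2006.
The untolled deadline — 5 years after 1 December 2006 — is 1 December 2011.
Filing on 20 October 2011 beat the 1 December 2011 deadline — the action is timely.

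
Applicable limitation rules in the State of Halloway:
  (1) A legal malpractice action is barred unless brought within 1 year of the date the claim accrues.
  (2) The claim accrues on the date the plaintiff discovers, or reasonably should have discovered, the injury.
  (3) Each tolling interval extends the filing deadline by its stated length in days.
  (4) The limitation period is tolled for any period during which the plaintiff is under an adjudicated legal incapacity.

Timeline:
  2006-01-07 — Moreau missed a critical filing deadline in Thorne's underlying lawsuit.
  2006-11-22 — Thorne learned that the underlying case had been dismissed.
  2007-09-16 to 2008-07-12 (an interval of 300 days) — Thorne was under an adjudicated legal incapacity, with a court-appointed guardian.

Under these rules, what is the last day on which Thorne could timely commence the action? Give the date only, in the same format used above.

2008-09-17

Under the discovery rule, the claim accrued on 2006-11-22, when Thorne discovered the injury — not on the 2006-01-07 date of the underlying act.
1 year from 2006-11-22 is 2007-11-22.
The period was tolled for 300 days by the plaintiff's legal incapacity (2007-09-16 to 2008-07-12), pushing the deadline to 2008-09-17.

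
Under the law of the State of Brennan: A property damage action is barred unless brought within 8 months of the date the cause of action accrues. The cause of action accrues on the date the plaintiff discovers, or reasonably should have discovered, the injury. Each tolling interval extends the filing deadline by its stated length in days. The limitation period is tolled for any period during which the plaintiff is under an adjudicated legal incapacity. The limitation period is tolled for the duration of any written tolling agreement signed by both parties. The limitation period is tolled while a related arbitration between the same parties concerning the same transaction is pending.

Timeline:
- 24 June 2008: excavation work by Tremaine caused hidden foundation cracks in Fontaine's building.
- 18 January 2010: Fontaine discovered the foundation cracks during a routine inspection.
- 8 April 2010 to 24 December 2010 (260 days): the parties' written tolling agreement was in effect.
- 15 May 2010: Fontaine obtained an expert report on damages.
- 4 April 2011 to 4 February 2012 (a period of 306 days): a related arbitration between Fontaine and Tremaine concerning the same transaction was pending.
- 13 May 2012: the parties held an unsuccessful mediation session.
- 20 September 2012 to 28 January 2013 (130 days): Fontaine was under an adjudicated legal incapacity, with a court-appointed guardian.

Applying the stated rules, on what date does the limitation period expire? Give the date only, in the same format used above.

Under the discovery rule, the claim accrued on 18 January 2010, when Fontaine discovered the injury — not on the 24 June 2008 date of the underlying act.
The untolled deadline — 8 months after 18 January 2010 — is 18 September 2010.
The period was tolled for 260 days by the written tolling agreement (8 April 2010 to 24 December 2010), pushing the deadline to 5 June 2011.
The pending related arbitration from 4 April 2011 to 4 February 2012 tolled the period for 306 days, extending the deadline to 6 April 2012.
The plaintiff's legal incapacity from 20 September 2012 to 28 January 2013 began after the period had already run on 6 April 2012, so it has no tolling effect.
The other events in the timeline have no effect on the limitation period under the stated rules.

6 April 2012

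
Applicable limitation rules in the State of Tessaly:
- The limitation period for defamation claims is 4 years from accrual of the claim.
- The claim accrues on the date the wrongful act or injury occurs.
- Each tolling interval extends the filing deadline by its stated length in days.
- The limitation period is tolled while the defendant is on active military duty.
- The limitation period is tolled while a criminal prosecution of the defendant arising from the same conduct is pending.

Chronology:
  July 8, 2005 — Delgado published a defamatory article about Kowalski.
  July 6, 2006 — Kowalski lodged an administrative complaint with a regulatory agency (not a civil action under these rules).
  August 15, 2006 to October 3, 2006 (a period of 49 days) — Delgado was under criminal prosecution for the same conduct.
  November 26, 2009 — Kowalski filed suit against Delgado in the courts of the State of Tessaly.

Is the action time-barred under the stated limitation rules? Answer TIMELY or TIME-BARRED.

TIME-BARRED

The claim accrued on July 8, 2005, when the wrongful act occurred.
The untolled deadline — 4 years after July 8, 2005 — is July 8, 2009.
The period was tolled for 49 days by the pending criminal prosecution (August 15, 2006 to October 3, 2006), pushing the deadline to August 26, 2009.
Nothing else in the chronology tolls or restarts the period.
The November 26, 2009 filing falls after the August 26, 2009 deadline; the claim is time-barred.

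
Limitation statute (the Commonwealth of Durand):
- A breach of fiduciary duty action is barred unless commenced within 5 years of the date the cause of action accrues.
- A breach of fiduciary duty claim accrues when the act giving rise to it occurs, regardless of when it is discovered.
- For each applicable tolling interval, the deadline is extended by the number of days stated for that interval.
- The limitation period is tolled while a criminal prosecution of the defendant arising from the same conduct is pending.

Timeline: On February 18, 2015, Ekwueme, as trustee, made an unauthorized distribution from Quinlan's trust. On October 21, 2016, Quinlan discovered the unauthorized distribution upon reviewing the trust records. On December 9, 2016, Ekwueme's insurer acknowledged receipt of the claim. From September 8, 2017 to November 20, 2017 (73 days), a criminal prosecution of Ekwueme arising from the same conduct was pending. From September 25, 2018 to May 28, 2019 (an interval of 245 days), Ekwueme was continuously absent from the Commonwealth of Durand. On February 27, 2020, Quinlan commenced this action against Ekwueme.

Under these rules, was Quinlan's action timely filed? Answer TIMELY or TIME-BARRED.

The claim accrued on February 18, 2015, when the wrongful act occurred; under the stated occurrence rule the October 21, 2016 discovery does not delay accrual.
5 years from February 18, 2015 is February 18, 2020.
The period was tolled for 73 days by the pending criminal prosecution (September 8, 2017 to November 20, 2017), pushing the deadline to May 1, 2020.
Although the defendant's absence ran from September 25, 2018 to May 28, 2019, the stated rules do not make that a tolling event, so it is disregarded.
The other events in the timeline have no effect on the limitation period under the stated rules.
The February 27, 2020 filing precedes the May 1, 2020 deadline; the claim is timely.

TIMELY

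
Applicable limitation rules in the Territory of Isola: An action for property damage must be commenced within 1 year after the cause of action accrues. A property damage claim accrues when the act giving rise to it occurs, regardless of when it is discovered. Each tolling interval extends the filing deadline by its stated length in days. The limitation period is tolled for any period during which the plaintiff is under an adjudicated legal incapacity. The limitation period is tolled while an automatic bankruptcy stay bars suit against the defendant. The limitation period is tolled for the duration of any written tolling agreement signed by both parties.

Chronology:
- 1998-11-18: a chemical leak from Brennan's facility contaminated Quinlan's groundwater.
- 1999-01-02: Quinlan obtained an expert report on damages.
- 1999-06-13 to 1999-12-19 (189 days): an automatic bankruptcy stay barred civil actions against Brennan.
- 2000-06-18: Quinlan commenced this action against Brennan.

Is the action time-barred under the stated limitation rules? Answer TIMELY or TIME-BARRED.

The cause of action accrued on 1998-11-18, the date of the act.
1 year from 1998-11-18 is 1999-11-18.
Because the automatic bankruptcy stay ran from 1999-06-13 to 1999-12-19, the deadline is extended by 189 days to 2000-05-25.
None of the other events listed affects the running of the period under the stated rules.
Quinlan filed on 2000-06-18, after the 2000-05-25 deadline, so the action is time-barred.

TIME-BARRED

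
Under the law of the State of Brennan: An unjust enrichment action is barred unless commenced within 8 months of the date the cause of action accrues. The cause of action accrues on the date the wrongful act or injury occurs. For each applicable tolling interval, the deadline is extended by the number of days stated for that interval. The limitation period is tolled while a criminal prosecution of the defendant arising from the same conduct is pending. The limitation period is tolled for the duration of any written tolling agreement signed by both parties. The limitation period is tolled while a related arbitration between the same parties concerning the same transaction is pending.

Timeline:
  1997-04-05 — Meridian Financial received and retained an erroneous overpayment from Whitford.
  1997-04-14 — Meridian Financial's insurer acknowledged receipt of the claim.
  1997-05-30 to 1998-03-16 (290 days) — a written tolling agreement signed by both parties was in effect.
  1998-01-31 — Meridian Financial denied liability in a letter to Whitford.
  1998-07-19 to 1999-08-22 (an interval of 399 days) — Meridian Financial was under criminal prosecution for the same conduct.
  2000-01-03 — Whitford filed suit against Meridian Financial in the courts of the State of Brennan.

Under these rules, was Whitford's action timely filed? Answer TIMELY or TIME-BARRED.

The claim accrued on 1997-04-05, when the wrongful act occurred.
The untolled deadline — 8 months after 1997-04-05 — is 1997-12-05.
The written tolling agreement from 1997-05-30 to 1998-03-16 tolled the period for 290 days, extending the deadline to 1998-09-21.
The pending criminal prosecution from 1998-07-19 to 1999-08-22 tolled the period for 399 days, extending the deadline to 1999-10-25.
None of the other events listed affects the running of the period under the stated rules.
Whitford filed on 2000-01-03, after the 1999-10-25 deadline, so the action is time-barred.

TIME-BARRED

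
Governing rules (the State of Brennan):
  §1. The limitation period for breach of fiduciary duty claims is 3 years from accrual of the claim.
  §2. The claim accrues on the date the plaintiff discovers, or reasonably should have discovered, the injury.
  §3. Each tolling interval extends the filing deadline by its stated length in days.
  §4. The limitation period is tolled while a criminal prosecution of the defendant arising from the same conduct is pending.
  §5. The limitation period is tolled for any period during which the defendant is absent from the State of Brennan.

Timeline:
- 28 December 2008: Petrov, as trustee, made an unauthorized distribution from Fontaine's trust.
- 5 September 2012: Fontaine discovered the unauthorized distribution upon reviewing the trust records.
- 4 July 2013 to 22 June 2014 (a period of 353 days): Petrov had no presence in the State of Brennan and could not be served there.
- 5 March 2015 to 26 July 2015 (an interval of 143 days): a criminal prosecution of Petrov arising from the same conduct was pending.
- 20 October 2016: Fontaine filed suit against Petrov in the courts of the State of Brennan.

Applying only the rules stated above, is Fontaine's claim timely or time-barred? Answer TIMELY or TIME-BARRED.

The claim did not accrue until Fontaine discovered the injury on 5 September 2012; the 28 December 2008 act date does not start the clock under the stated rule.
3 years from 5 September 2012 is 5 September 2015.
Because the defendant's absence from the jurisdiction ran from 4 July 2013 to 22 June 2014, the deadline is extended by 353 days to 23 August 2016.
Because the pending criminal prosecution ran from 5 March 2015 to 26 July 2015, the deadline is extended by 143 days to 13 January 2017.
Fontaine filed on 20 October 2016, before the 13 January 2017 deadline, so the action is timely.

TIMELY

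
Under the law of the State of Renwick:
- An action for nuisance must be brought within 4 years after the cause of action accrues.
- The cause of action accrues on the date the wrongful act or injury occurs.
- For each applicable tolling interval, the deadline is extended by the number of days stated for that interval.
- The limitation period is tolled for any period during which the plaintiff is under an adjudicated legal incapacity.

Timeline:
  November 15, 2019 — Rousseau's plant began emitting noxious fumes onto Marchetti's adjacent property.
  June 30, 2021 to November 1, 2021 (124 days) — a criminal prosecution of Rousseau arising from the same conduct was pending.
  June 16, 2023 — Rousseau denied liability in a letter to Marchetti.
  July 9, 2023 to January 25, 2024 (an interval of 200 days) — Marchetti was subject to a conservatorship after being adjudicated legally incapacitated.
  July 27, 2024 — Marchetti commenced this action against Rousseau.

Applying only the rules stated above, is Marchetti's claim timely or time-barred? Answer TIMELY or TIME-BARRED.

TIME-BARRED

The claim accrued on November 15, 2019, when the wrongful act occurred.
The untolled deadline — 4 years after November 15, 2019 — is November 15, 2023.
The plaintiff's legal incapacity from July 9, 2023 to January 25, 2024 tolled the period for 200 days, extending the deadline to June 2, 2024.
Although a criminal prosecution ran from June 30, 2021 to November 1, 2021, the stated rules do not make that a tolling event, so it is disregarded.
Nothing else in the chronology tolls or restarts the period.
The July 27, 2024 filing falls after the June 2, 2024 deadline; the claim is time-barred.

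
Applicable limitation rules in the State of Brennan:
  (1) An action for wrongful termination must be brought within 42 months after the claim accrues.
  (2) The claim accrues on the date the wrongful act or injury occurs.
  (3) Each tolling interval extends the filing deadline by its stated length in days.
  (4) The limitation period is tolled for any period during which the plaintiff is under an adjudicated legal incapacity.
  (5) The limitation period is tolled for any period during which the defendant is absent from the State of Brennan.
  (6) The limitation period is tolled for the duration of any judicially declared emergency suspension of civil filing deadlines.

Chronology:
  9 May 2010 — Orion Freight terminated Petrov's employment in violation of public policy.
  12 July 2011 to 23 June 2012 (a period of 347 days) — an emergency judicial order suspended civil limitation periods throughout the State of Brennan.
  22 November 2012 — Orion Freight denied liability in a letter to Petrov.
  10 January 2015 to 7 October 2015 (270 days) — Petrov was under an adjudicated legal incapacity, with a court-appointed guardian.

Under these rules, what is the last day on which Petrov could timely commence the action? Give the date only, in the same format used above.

The limitation period began to run on 9 May 2010.
42 months from 9 May 2010 is 9 November 2013.
Because the emergency suspension of filing deadlines ran from 12 July 2011 to 23 June 2012, the deadline is extended by 347 days to 22 October 2014.
The plaintiff's legal incapacity starting 10 January 2015 came too late — the period had run on 22 October 2014 — and so does not extend the deadline.
The other events in the timeline have no effect on the limitation period under the stated rules.

22 October 2014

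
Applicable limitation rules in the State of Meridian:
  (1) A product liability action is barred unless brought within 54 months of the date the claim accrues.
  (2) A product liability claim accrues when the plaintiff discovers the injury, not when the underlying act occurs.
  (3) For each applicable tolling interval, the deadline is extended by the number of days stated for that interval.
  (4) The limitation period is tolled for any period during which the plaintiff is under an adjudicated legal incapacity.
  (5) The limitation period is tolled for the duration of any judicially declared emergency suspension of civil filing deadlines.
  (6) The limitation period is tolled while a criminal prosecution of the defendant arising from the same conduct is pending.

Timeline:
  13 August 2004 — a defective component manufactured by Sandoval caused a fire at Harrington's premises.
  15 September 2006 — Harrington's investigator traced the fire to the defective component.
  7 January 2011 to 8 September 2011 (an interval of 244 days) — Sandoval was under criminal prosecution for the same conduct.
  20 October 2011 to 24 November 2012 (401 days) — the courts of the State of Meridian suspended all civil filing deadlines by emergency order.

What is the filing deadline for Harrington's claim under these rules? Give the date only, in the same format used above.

Accrual is tied to discovery, so the period began on 15 September 2006 rather than on 13 August 2004 when the act occurred.
54 months from 15 September 2006 is 15 March 2011.
The period was tolled for 244 days by the pending criminal prosecution (7 January 2011 to 8 September 2011), pushing the deadline to 14 November 2011.
The emergency suspension of filing deadlines from 20 October 2011 to 24 November 2012 tolled the period for 401 days, extending the deadline to 19 December 2012.

19 December 2012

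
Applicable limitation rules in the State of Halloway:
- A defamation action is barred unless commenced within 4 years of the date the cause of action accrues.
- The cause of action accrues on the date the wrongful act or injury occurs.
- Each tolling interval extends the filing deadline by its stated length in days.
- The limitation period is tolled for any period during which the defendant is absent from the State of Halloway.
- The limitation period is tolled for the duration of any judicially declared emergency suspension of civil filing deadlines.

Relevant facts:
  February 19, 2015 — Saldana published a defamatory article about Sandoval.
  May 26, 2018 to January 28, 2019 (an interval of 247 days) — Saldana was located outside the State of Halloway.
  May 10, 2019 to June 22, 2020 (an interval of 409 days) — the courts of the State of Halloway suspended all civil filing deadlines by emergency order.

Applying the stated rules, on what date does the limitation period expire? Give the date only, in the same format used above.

December 6, 2020

The cause of action accrued on February 19, 2015, the date of the act.
Adding the 4 years base period to February 19, 2015 gives a deadline of February 19, 2019, before any tolling.
Because the defendant's absence from the jurisdiction ran from May 26, 2018 to January 28, 2019, the deadline is extended by 247 days to October 24, 2019.
Because the emergency suspension of filing deadlines ran from May 10, 2019 to June 22, 2020, the deadline is extended by 409 days to December 6, 2020.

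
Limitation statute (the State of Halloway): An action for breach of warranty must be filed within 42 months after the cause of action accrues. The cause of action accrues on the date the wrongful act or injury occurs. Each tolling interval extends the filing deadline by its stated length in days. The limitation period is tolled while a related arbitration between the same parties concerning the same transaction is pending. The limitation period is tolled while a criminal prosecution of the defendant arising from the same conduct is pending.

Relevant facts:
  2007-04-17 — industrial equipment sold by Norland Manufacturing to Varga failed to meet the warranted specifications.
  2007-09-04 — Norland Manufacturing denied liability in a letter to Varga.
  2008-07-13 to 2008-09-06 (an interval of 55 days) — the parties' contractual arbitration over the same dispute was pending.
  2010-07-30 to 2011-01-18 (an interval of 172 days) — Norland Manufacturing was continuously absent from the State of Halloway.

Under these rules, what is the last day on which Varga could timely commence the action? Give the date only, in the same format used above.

The cause of action accrued on 2007-04-17, the date of the act.
The untolled deadline — 42 months after 2007-04-17 — is 2010-10-17.
The period was tolled for 55 days by the pending related arbitration (2008-07-13 to 2008-09-06), pushing the deadline to 2010-12-11.
Although the defendant's absence ran from 2010-07-30 to 2011-01-18, the stated rules do not make that a tolling event, so it is disregarded.
Nothing else in the chronology tolls or restarts the period.

2010-12-11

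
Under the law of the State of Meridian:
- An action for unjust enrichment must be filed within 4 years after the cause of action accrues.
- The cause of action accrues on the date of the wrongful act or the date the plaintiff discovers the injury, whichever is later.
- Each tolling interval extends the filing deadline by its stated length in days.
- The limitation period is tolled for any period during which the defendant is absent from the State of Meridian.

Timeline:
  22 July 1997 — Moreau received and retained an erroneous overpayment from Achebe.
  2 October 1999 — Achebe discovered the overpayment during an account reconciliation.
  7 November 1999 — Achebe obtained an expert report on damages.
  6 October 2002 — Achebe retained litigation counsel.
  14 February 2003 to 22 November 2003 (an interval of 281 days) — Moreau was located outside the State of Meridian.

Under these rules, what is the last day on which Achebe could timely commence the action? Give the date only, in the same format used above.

Because discovery on 2 October 1999 post-dates the 22 July 1997 act, accrual under the later-of rule falls on 2 October 1999.
4 years from 2 October 1999 is 2 October 2003.
Because the defendant's absence from the jurisdiction ran from 14 February 2003 to 22 November 2003, the deadline is extended by 281 days to 9 July 2004.
None of the other events listed affects the running of the period under the stated rules.

9 July 2004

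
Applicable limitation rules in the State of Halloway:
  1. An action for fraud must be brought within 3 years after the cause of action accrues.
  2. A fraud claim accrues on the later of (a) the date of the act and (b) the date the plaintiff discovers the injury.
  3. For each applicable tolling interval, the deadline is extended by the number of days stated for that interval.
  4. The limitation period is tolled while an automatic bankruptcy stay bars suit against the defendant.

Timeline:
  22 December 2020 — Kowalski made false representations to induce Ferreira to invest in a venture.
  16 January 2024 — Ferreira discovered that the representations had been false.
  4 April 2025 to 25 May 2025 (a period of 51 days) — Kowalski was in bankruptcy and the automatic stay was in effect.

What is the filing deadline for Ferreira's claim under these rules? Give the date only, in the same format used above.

8 March 2027

Taking the later of the act (22 December 2020) and discovery (16 January 2024), the claim accrued on 16 January 2024.
The untolled deadline — 3 years after 16 January 2024 — is 16 January 2027.
The automatic bankruptcy stay from 4 April 2025 to 25 May 2025 tolled the period for 51 days, extending the deadline to 8 March 2027.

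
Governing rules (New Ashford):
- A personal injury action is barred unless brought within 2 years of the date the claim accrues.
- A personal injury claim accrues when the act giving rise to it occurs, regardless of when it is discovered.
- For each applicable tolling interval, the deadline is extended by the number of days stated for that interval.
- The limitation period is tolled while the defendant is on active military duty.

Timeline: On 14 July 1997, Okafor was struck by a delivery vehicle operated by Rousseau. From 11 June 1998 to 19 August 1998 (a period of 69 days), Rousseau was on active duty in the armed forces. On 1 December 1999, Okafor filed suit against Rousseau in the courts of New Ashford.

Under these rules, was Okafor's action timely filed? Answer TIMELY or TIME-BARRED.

The claim accrued on 14 July 1997, when the wrongful act occurred.
The untolled deadline — 2 years after 14 July 1997 — is 14 July 1999.
The period was tolled for 69 days by the defendant's active military service (11 June 1998 to 19 August 1998), pushing the deadline to 21 September 1999.
Filing on 1 December 1999 missed the 21 September 1999 deadline — the action is time-barred.

TIME-BARRED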